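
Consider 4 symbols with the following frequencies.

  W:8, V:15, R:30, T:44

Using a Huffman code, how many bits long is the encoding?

173

Merge the two smallest weights repeatedly:
merge W(8) and V(15): 23
merge 23 and R(30): 53
merge T(44) and 53: 97
Each symbol's bit-cost is frequency × depth; summing gives 173 bits (equivalently 23 + 53 + 97).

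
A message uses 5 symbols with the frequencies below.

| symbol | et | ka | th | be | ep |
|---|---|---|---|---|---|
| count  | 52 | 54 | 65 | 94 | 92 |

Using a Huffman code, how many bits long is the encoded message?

Greedily combine the two least-frequent nodes:
et(52) + ka(54) → 106
th(65) + ep(92) → 157
be(94) + 106 → 200
157 + 200 → 357
Each symbol's bit-cost is frequency × depth; summing gives 820 bits (equivalently 106 + 157 + 200 + 357).

820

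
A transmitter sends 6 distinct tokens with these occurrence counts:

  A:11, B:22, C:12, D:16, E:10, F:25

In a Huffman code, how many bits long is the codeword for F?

Repeatedly merge the two smallest:
merge E(10) and A(11): 21
merge C(12) and D(16): 28
merge 21 and B(22): 43
merge F(25) and 28: 53
merge 43 and 53: 96
F's leaf is at depth 2, giving a 2-bit codeword.

2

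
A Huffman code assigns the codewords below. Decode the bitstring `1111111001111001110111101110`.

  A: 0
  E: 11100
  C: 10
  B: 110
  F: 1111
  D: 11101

Read left to right; each codeword is recognised as soon as it completes (prefix code):
  1111→F | 11100→E | 1111→F | 0→A | 0→A | 11101→D | 11101→D | 110→B
Decoded message: FEFAADDB

FEFAADDB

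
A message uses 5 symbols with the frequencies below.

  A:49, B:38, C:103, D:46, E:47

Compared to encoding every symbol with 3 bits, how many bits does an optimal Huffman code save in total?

206

Fixed-length: 3 bits × 283 symbols = 849 bits.
Huffman merges:
combine B(38), D(46) → 84
combine E(47), A(49) → 96
combine 84, 96 → 180
combine C(103), 180 → 283
Huffman total = 84 + 96 + 180 + 283 = 643 bits.
Saving = 849 − 643 = 206 bits.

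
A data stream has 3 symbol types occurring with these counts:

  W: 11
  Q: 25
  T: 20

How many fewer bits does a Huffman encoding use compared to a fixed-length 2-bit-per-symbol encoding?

25

Fixed-length: 2 bits × 56 symbols = 112 bits.
Huffman merges:
combine W(11), T(20) → 31
combine Q(25), 31 → 56
Huffman total = 31 + 56 = 87 bits.
Saving = 112 − 87 = 25 bits.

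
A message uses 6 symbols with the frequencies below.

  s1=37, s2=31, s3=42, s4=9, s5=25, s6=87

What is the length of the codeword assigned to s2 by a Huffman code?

3

Build the tree from the bottom:
combine s4(9), s5(25) → 34
combine s2(31), 34 → 65
combine s1(37), s3(42) → 79
combine 65, 79 → 144
combine s6(87), 144 → 231
The subtree containing s2 is merged 3 times, so code length = 3.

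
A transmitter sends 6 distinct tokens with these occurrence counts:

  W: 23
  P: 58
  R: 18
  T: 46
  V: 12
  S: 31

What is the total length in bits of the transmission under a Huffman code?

459

Build the Huffman tree bottom-up:
V(12) + R(18) → 30
W(23) + 30 → 53
S(31) + T(46) → 77
53 + P(58) → 111
77 + 111 → 188
Total encoded bits = sum of merged weights = 30 + 53 + 77 + 111 + 188 = 459.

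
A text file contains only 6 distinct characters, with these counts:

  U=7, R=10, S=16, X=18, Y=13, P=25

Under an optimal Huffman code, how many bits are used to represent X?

2

Build the tree from the bottom:
merge U(7) and R(10): 17
merge Y(13) and S(16): 29
merge 17 and X(18): 35
merge P(25) and 29: 54
merge 35 and 54: 89
The subtree containing X is merged 2 times, so code length = 2.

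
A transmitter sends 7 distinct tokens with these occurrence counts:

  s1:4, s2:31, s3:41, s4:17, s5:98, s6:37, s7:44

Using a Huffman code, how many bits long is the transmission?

693

Greedily combine the two least-frequent nodes:
s1(4) + s4(17) → 21
21 + s2(31) → 52
s6(37) + s3(41) → 78
s7(44) + 52 → 96
78 + 96 → 174
s5(98) + 174 → 272
Total encoded bits = sum of merged weights = 21 + 52 + 78 + 96 + 174 + 272 = 693.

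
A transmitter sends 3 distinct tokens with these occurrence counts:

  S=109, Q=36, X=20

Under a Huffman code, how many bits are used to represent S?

1

Build the tree from the bottom:
combine X(20), Q(36) → 56
combine 56, S(109) → 165
S sits one level below the root: a 1-bit codeword.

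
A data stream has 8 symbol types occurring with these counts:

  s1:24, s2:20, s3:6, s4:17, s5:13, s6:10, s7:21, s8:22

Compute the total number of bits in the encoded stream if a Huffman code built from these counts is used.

Greedily combine the two least-frequent nodes:
s3(6) + s6(10) → 16
s5(13) + 16 → 29
s4(17) + s2(20) → 37
s7(21) + s8(22) → 43
s1(24) + 29 → 53
37 + 43 → 80
53 + 80 → 133
The encoded length is the sum of every internal node's weight: 16 + 29 + 37 + 43 + 53 + 80 + 133 = 391 bits.

391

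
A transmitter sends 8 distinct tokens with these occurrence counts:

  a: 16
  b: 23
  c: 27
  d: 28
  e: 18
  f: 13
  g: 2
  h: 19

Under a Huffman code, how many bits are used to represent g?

Build the tree from the bottom:
combine g(2), f(13) → 15
combine 15, a(16) → 31
combine e(18), h(19) → 37
combine b(23), c(27) → 50
combine d(28), 31 → 59
combine 37, 50 → 87
combine 59, 87 → 146
g sits 4 levels below the root, so its codeword is 4 bits.

4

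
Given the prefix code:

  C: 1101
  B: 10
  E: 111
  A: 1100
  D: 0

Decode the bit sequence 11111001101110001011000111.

EACADBADE

Read left to right; each codeword is recognised as soon as it completes (prefix code):
  111→E | 1100→A | 1101→C | 1100→A | 0→D | 10→B | 1100→A | 0→D | 111→E
Decoded message: EACADBADE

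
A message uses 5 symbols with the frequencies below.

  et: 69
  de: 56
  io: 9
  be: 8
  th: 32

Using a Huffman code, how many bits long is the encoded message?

345

Build the Huffman tree bottom-up:
be(8) + io(9) → 17
17 + th(32) → 49
49 + de(56) → 105
et(69) + 105 → 174
The encoded length is the sum of every internal node's weight: 17 + 49 + 105 + 174 = 345 bits.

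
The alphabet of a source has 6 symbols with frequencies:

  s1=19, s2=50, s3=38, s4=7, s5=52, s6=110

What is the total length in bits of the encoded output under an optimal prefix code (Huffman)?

634

Build the Huffman tree bottom-up:
combine s4(7), s1(19) → 26
combine 26, s3(38) → 64
combine s2(50), s5(52) → 102
combine 64, 102 → 166
combine s6(110), 166 → 276
The encoded length is the sum of every internal node's weight: 26 + 64 + 102 + 166 + 276 = 634 bits.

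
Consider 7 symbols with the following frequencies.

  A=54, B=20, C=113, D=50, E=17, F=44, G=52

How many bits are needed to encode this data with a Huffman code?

Merge the two smallest weights repeatedly:
merge E(17) and B(20): 37
merge 37 and F(44): 81
merge D(50) and G(52): 102
merge A(54) and 81: 135
merge 102 and C(113): 215
merge 135 and 215: 350
Total encoded bits = sum of merged weights = 37 + 81 + 102 + 135 + 215 + 350 = 920.

920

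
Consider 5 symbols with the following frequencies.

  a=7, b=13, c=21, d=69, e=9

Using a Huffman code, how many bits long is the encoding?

Greedily combine the two least-frequent nodes:
a(7) + e(9) → 16
b(13) + 16 → 29
c(21) + 29 → 50
50 + d(69) → 119
Total encoded bits = sum of merged weights = 16 + 29 + 50 + 119 = 214.

214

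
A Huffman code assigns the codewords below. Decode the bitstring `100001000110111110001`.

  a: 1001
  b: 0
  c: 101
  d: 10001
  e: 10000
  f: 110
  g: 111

Read left to right; each codeword is recognised as soon as it completes (prefix code):
  10000→e | 10001→d | 101→c | 111→g | 10001→d
Decoded message: edcgd

edcgd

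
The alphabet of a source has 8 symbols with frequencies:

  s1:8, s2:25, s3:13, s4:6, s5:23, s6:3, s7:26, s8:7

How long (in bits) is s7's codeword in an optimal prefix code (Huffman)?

Repeatedly merge the two smallest:
merge s6(3) and s4(6): 9
merge s8(7) and s1(8): 15
merge 9 and s3(13): 22
merge 15 and 22: 37
merge s5(23) and s2(25): 48
merge s7(26) and 37: 63
merge 48 and 63: 111
s7's leaf is at depth 2, giving a 2-bit codeword.

2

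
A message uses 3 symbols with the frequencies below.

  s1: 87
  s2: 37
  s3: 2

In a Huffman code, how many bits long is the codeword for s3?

2

Huffman merges, smallest pair first:
s3(2) + s2(37) → 39
39 + s1(87) → 126
s3's leaf is at depth 2, giving a 2-bit codeword.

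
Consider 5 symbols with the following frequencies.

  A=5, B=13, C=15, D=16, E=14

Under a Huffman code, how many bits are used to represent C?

2

Build the tree from the bottom:
combine A(5), B(13) → 18
combine E(14), C(15) → 29
combine D(16), 18 → 34
combine 29, 34 → 63
C's leaf is at depth 2, giving a 2-bit codeword.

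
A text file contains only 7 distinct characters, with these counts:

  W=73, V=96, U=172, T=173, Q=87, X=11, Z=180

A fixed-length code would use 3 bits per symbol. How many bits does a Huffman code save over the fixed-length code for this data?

Fixed-length: 3 bits × 792 symbols = 2376 bits.
Huffman merges:
merge X(11) and W(73): 84
merge 84 and Q(87): 171
merge V(96) and 171: 267
merge U(172) and T(173): 345
merge Z(180) and 267: 447
merge 345 and 447: 792
Huffman total = 84 + 171 + 267 + 345 + 447 + 792 = 2106 bits.
Saving = 2376 − 2106 = 270 bits.

270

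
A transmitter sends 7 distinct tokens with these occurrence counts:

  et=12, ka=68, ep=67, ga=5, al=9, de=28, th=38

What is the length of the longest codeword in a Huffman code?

Merge the two lowest-weight nodes at each step:
combine ga(5), al(9) → 14
combine et(12), 14 → 26
combine 26, de(28) → 54
combine th(38), 54 → 92
combine ep(67), ka(68) → 135
combine 92, 135 → 227
Maximum depth reached is 5.

5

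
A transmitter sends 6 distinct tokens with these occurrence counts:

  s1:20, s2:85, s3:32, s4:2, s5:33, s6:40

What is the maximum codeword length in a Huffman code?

Merge the two lowest-weight nodes at each step:
merge s4(2) and s1(20): 22
merge 22 and s3(32): 54
merge s5(33) and s6(40): 73
merge 54 and 73: 127
merge s2(85) and 127: 212
Maximum depth reached is 4.

4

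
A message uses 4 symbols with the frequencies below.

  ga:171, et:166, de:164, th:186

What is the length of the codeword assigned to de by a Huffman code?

Huffman merges, smallest pair first:
combine de(164), et(166) → 330
combine ga(171), th(186) → 357
combine 330, 357 → 687
de sits 2 levels below the root, so its codeword is 2 bits.

2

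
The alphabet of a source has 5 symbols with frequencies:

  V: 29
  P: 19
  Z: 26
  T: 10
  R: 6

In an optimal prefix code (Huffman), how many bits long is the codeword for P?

2

Build the tree from the bottom:
combine R(6), T(10) → 16
combine 16, P(19) → 35
combine Z(26), V(29) → 55
combine 35, 55 → 90
P sits 2 levels below the root, so its codeword is 2 bits.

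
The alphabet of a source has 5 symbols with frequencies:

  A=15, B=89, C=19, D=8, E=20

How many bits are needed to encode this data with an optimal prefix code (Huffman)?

Greedily combine the two least-frequent nodes:
merge D(8) and A(15): 23
merge C(19) and E(20): 39
merge 23 and 39: 62
merge 62 and B(89): 151
Each symbol's bit-cost is frequency × depth; summing gives 275 bits (equivalently 23 + 39 + 62 + 151).

275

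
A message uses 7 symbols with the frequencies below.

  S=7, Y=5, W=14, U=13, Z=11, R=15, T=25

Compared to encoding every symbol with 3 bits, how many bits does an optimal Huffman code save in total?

28

Fixed-length: 3 bits × 90 symbols = 270 bits.
Huffman merges:
combine Y(5), S(7) → 12
combine Z(11), 12 → 23
combine U(13), W(14) → 27
combine R(15), 23 → 38
combine T(25), 27 → 52
combine 38, 52 → 90
Huffman total = 12 + 23 + 27 + 38 + 52 + 90 = 242 bits.
Saving = 270 − 242 = 28 bits.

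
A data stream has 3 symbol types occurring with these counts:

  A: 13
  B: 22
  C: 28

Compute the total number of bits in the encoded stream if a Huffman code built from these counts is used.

98

Build the Huffman tree bottom-up:
merge A(13) and B(22): 35
merge C(28) and 35: 63
Each symbol's bit-cost is frequency × depth; summing gives 98 bits (equivalently 35 + 63).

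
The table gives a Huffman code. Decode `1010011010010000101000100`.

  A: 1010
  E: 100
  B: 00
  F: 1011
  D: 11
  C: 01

Read left to right; each codeword is recognised as soon as it completes (prefix code):
  1010→A | 01→C | 1010→A | 01→C | 00→B | 00→B | 1010→A | 00→B | 100→E
Decoded message: ACACBBABE

ACACBBABE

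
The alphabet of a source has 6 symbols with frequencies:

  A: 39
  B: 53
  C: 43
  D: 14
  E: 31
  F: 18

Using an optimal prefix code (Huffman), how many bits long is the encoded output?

Build the Huffman tree bottom-up:
D(14) + F(18) → 32
E(31) + 32 → 63
A(39) + C(43) → 82
B(53) + 63 → 116
82 + 116 → 198
Each symbol's bit-cost is frequency × depth; summing gives 491 bits (equivalently 32 + 63 + 82 + 116 + 198).

491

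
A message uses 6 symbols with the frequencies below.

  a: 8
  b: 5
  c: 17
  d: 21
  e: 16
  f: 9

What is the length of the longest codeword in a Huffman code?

4

Merge the two lowest-weight nodes at each step:
merge b(5) and a(8): 13
merge f(9) and 13: 22
merge e(16) and c(17): 33
merge d(21) and 22: 43
merge 33 and 43: 76
Maximum depth reached is 4.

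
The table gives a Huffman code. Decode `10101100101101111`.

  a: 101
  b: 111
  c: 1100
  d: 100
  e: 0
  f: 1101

Read left to right; each codeword is recognised as soon as it completes (prefix code):
  101→a | 0→e | 1100→c | 101→a | 101→a | 111→b
Decoded message: aecaab

aecaab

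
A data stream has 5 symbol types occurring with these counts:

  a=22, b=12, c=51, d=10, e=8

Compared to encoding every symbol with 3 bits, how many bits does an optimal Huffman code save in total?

106

Fixed-length: 3 bits × 103 symbols = 309 bits.
Huffman merges:
e(8) + d(10) → 18
b(12) + 18 → 30
a(22) + 30 → 52
c(51) + 52 → 103
Huffman total = 18 + 30 + 52 + 103 = 203 bits.
Saving = 309 − 203 = 106 bits.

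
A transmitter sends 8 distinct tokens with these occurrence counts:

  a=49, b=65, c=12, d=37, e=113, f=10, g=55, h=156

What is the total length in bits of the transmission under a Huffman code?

Build the Huffman tree bottom-up:
merge f(10) and c(12): 22
merge 22 and d(37): 59
merge a(49) and g(55): 104
merge 59 and b(65): 124
merge 104 and e(113): 217
merge 124 and h(156): 280
merge 217 and 280: 497
Total encoded bits = sum of merged weights = 22 + 59 + 104 + 124 + 217 + 280 + 497 = 1303.

1303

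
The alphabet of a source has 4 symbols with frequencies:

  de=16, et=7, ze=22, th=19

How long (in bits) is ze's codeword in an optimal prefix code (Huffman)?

2

Repeatedly merge the two smallest:
et(7) + de(16) → 23
th(19) + ze(22) → 41
23 + 41 → 64
The subtree containing ze is merged 2 times, so code length = 2.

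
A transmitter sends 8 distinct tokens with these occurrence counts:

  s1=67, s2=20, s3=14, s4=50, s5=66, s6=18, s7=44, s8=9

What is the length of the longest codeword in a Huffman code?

Merge the two lowest-weight nodes at each step:
merge s8(9) and s3(14): 23
merge s6(18) and s2(20): 38
merge 23 and 38: 61
merge s7(44) and s4(50): 94
merge 61 and s5(66): 127
merge s1(67) and 94: 161
merge 127 and 161: 288
Maximum depth reached is 4.

4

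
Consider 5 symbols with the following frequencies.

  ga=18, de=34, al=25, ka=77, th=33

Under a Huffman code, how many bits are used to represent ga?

Build the tree from the bottom:
combine ga(18), al(25) → 43
combine th(33), de(34) → 67
combine 43, 67 → 110
combine ka(77), 110 → 187
The subtree containing ga is merged 3 times, so code length = 3.

3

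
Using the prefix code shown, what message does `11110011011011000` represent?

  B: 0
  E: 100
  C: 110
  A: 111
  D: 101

Read left to right; each codeword is recognised as soon as it completes (prefix code):
  111→A | 100→E | 110→C | 110→C | 110→C | 0→B | 0→B
Decoded message: AECCCBB

AECCCBB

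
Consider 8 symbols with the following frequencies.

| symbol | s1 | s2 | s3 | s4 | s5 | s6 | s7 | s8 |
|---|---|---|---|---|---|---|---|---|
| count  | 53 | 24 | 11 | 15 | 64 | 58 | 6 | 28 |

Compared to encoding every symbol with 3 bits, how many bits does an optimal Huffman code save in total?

Fixed-length: 3 bits × 259 symbols = 777 bits.
Huffman merges:
s7(6) + s3(11) → 17
s4(15) + 17 → 32
s2(24) + s8(28) → 52
32 + 52 → 84
s1(53) + s6(58) → 111
s5(64) + 84 → 148
111 + 148 → 259
Huffman total = 17 + 32 + 52 + 84 + 111 + 148 + 259 = 703 bits.
Saving = 777 − 703 = 74 bits.

74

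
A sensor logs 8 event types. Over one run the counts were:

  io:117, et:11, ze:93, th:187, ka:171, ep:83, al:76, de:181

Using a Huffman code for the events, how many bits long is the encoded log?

Merge the two smallest weights repeatedly:
combine et(11), al(76) → 87
combine ep(83), 87 → 170
combine ze(93), io(117) → 210
combine 170, ka(171) → 341
combine de(181), th(187) → 368
combine 210, 341 → 551
combine 368, 551 → 919
Total encoded bits = sum of merged weights = 87 + 170 + 210 + 341 + 368 + 551 + 919 = 2646.

2646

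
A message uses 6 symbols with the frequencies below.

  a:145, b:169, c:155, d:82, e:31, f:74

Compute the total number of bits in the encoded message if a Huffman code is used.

Build the Huffman tree bottom-up:
e(31) + f(74) → 105
d(82) + 105 → 187
a(145) + c(155) → 300
b(169) + 187 → 356
300 + 356 → 656
The encoded length is the sum of every internal node's weight: 105 + 187 + 300 + 356 + 656 = 1604 bits.

1604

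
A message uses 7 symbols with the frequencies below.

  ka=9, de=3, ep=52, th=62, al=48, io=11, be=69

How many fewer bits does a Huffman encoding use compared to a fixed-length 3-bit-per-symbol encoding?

Fixed-length: 3 bits × 254 symbols = 762 bits.
Huffman merges:
de(3) + ka(9) → 12
io(11) + 12 → 23
23 + al(48) → 71
ep(52) + th(62) → 114
be(69) + 71 → 140
114 + 140 → 254
Huffman total = 12 + 23 + 71 + 114 + 140 + 254 = 614 bits.
Saving = 762 − 614 = 148 bits.

148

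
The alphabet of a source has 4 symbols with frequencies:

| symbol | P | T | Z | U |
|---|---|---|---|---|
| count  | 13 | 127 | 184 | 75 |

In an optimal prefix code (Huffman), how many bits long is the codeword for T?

Repeatedly merge the two smallest:
P(13) + U(75) → 88
88 + T(127) → 215
Z(184) + 215 → 399
T sits 2 levels below the root, so its codeword is 2 bits.

2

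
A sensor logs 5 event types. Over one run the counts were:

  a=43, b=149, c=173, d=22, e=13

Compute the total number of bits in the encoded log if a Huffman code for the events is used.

Build the Huffman tree bottom-up:
e(13) + d(22) → 35
35 + a(43) → 78
78 + b(149) → 227
c(173) + 227 → 400
The encoded length is the sum of every internal node's weight: 35 + 78 + 227 + 400 = 740 bits.

740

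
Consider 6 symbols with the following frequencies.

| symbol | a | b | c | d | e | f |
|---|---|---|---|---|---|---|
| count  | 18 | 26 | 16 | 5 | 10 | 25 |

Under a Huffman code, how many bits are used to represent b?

Huffman merges, smallest pair first:
d(5) + e(10) → 15
15 + c(16) → 31
a(18) + f(25) → 43
b(26) + 31 → 57
43 + 57 → 100
The subtree containing b is merged 2 times, so code length = 2.

2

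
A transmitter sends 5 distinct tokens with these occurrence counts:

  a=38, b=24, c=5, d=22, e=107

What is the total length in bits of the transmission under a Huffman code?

Greedily combine the two least-frequent nodes:
c(5) + d(22) → 27
b(24) + 27 → 51
a(38) + 51 → 89
89 + e(107) → 196
Total encoded bits = sum of merged weights = 27 + 51 + 89 + 196 = 363.

363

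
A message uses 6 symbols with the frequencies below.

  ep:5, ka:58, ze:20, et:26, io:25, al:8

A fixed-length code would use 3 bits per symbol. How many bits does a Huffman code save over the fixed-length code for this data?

Fixed-length: 3 bits × 142 symbols = 426 bits.
Huffman merges:
ep(5) + al(8) → 13
13 + ze(20) → 33
io(25) + et(26) → 51
33 + 51 → 84
ka(58) + 84 → 142
Huffman total = 13 + 33 + 51 + 84 + 142 = 323 bits.
Saving = 426 − 323 = 103 bits.

103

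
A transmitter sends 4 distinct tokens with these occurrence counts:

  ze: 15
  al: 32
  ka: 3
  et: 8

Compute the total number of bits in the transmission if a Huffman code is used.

Merge the two smallest weights repeatedly:
combine ka(3), et(8) → 11
combine 11, ze(15) → 26
combine 26, al(32) → 58
Total encoded bits = sum of merged weights = 11 + 26 + 58 = 95.

95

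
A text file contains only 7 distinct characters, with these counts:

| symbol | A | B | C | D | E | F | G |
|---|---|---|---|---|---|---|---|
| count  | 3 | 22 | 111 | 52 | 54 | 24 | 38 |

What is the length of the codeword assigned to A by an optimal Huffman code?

5

Repeatedly merge the two smallest:
A(3) + B(22) → 25
F(24) + 25 → 49
G(38) + 49 → 87
D(52) + E(54) → 106
87 + 106 → 193
C(111) + 193 → 304
The subtree containing A is merged 5 times, so code length = 5.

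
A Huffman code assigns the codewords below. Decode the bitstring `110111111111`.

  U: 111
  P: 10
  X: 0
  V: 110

Read left to right; each codeword is recognised as soon as it completes (prefix code):
  110→V | 111→U | 111→U | 111→U
Decoded message: VUUU

VUUU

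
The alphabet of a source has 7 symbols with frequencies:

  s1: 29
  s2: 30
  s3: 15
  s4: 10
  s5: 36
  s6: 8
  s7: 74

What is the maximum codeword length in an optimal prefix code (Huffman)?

5

Merge the two lowest-weight nodes at each step:
s6(8) + s4(10) → 18
s3(15) + 18 → 33
s1(29) + s2(30) → 59
33 + s5(36) → 69
59 + 69 → 128
s7(74) + 128 → 202
The first pair merged (s6, s4) ends up deepest, at depth 5.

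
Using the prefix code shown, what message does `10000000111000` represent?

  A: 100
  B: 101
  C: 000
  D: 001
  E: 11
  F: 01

Read left to right; each codeword is recognised as soon as it completes (prefix code):
  100→A | 000→C | 001→D | 11→E | 000→C
Decoded message: ACDEC

ACDEC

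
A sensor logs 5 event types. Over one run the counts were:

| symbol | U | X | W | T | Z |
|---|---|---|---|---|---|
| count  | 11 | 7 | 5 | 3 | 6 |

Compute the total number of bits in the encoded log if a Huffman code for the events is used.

Greedily combine the two least-frequent nodes:
T(3) + W(5) → 8
Z(6) + X(7) → 13
8 + U(11) → 19
13 + 19 → 32
The encoded length is the sum of every internal node's weight: 8 + 13 + 19 + 32 = 72 bits.

72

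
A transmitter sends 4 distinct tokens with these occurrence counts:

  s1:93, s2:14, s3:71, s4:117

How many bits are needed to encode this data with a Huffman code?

558

Build the Huffman tree bottom-up:
combine s2(14), s3(71) → 85
combine 85, s1(93) → 178
combine s4(117), 178 → 295
Each symbol's bit-cost is frequency × depth; summing gives 558 bits (equivalently 85 + 178 + 295).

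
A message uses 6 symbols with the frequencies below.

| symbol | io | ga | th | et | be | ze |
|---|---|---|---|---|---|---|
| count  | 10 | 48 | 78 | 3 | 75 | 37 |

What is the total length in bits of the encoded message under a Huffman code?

565

Merge the two smallest weights repeatedly:
merge et(3) and io(10): 13
merge 13 and ze(37): 50
merge ga(48) and 50: 98
merge be(75) and th(78): 153
merge 98 and 153: 251
The encoded length is the sum of every internal node's weight: 13 + 50 + 98 + 153 + 251 = 565 bits.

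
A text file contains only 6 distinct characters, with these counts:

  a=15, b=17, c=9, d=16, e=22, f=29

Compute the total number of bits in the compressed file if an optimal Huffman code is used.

273

Build the Huffman tree bottom-up:
combine c(9), a(15) → 24
combine d(16), b(17) → 33
combine e(22), 24 → 46
combine f(29), 33 → 62
combine 46, 62 → 108
Each symbol's bit-cost is frequency × depth; summing gives 273 bits (equivalently 24 + 33 + 46 + 62 + 108).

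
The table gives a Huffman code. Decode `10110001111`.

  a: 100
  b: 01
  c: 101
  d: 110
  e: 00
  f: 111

cabf

Read left to right; each codeword is recognised as soon as it completes (prefix code):
  101→c | 100→a | 01→b | 111→f
Decoded message: cabf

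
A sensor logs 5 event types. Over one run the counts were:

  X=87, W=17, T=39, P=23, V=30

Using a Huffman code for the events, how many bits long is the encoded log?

414

Merge the two smallest weights repeatedly:
merge W(17) and P(23): 40
merge V(30) and T(39): 69
merge 40 and 69: 109
merge X(87) and 109: 196
The encoded length is the sum of every internal node's weight: 40 + 69 + 109 + 196 = 414 bits.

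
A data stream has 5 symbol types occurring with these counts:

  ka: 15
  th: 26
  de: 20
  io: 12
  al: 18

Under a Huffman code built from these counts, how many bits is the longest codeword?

3

Merge the two lowest-weight nodes at each step:
io(12) + ka(15) → 27
al(18) + de(20) → 38
th(26) + 27 → 53
38 + 53 → 91
The first pair merged (io, ka) ends up deepest, at depth 3.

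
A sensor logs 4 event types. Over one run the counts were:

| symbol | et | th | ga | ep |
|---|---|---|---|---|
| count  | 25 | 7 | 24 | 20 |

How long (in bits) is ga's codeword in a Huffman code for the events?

2

Build the tree from the bottom:
combine th(7), ep(20) → 27
combine ga(24), et(25) → 49
combine 27, 49 → 76
ga sits 2 levels below the root, so its codeword is 2 bits.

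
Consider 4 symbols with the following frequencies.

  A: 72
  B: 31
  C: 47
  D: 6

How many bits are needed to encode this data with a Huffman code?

Merge the two smallest weights repeatedly:
D(6) + B(31) → 37
37 + C(47) → 84
A(72) + 84 → 156
Each symbol's bit-cost is frequency × depth; summing gives 277 bits (equivalently 37 + 84 + 156).

277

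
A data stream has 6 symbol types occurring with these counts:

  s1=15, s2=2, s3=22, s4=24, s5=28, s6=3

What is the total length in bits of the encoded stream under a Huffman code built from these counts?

213

Merge the two smallest weights repeatedly:
s2(2) + s6(3) → 5
5 + s1(15) → 20
20 + s3(22) → 42
s4(24) + s5(28) → 52
42 + 52 → 94
Total encoded bits = sum of merged weights = 5 + 20 + 42 + 52 + 94 = 213.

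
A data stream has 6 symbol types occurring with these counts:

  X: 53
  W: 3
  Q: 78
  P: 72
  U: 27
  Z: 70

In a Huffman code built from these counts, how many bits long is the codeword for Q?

Repeatedly merge the two smallest:
merge W(3) and U(27): 30
merge 30 and X(53): 83
merge Z(70) and P(72): 142
merge Q(78) and 83: 161
merge 142 and 161: 303
Q sits 2 levels below the root, so its codeword is 2 bits.

2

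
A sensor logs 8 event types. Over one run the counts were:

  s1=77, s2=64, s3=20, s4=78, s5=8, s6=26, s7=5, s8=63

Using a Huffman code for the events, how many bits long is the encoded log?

Greedily combine the two least-frequent nodes:
merge s7(5) and s5(8): 13
merge 13 and s3(20): 33
merge s6(26) and 33: 59
merge 59 and s8(63): 122
merge s2(64) and s1(77): 141
merge s4(78) and 122: 200
merge 141 and 200: 341
Total encoded bits = sum of merged weights = 13 + 33 + 59 + 122 + 141 + 200 + 341 = 909.

909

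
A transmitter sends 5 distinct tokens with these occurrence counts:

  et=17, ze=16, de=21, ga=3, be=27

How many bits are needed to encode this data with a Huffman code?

Merge the two smallest weights repeatedly:
ga(3) + ze(16) → 19
et(17) + 19 → 36
de(21) + be(27) → 48
36 + 48 → 84
Total encoded bits = sum of merged weights = 19 + 36 + 48 + 84 = 187.

187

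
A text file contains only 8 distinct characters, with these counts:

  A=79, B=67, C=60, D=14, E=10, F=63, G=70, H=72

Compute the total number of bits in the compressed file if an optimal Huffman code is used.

Build the Huffman tree bottom-up:
E(10) + D(14) → 24
24 + C(60) → 84
F(63) + B(67) → 130
G(70) + H(72) → 142
A(79) + 84 → 163
130 + 142 → 272
163 + 272 → 435
Each symbol's bit-cost is frequency × depth; summing gives 1250 bits (equivalently 24 + 84 + 130 + 142 + 163 + 272 + 435).

1250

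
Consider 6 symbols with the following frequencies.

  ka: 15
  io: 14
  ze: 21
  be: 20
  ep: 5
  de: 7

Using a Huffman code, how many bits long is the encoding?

Merge the two smallest weights repeatedly:
combine ep(5), de(7) → 12
combine 12, io(14) → 26
combine ka(15), be(20) → 35
combine ze(21), 26 → 47
combine 35, 47 → 82
Each symbol's bit-cost is frequency × depth; summing gives 202 bits (equivalently 12 + 26 + 35 + 47 + 82).

202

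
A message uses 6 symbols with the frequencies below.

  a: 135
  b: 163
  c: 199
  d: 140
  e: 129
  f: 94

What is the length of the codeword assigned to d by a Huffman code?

3

Build the tree from the bottom:
combine f(94), e(129) → 223
combine a(135), d(140) → 275
combine b(163), c(199) → 362
combine 223, 275 → 498
combine 362, 498 → 860
d sits 3 levels below the root, so its codeword is 3 bits.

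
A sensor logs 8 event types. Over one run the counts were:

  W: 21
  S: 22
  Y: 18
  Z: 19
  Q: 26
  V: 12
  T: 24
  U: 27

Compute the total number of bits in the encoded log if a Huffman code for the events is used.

507

Build the Huffman tree bottom-up:
merge V(12) and Y(18): 30
merge Z(19) and W(21): 40
merge S(22) and T(24): 46
merge Q(26) and U(27): 53
merge 30 and 40: 70
merge 46 and 53: 99
merge 70 and 99: 169
Each symbol's bit-cost is frequency × depth; summing gives 507 bits (equivalently 30 + 40 + 46 + 53 + 70 + 99 + 169).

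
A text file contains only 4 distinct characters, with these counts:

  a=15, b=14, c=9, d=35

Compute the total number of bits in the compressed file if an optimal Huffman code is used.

Greedily combine the two least-frequent nodes:
merge c(9) and b(14): 23
merge a(15) and 23: 38
merge d(35) and 38: 73
Each symbol's bit-cost is frequency × depth; summing gives 134 bits (equivalently 23 + 38 + 73).

134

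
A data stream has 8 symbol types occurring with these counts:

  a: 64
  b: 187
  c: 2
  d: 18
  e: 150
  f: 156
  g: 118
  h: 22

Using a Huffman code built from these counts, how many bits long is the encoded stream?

Merge the two smallest weights repeatedly:
merge c(2) and d(18): 20
merge 20 and h(22): 42
merge 42 and a(64): 106
merge 106 and g(118): 224
merge e(150) and f(156): 306
merge b(187) and 224: 411
merge 306 and 411: 717
Each symbol's bit-cost is frequency × depth; summing gives 1826 bits (equivalently 20 + 42 + 106 + 224 + 306 + 411 + 717).

1826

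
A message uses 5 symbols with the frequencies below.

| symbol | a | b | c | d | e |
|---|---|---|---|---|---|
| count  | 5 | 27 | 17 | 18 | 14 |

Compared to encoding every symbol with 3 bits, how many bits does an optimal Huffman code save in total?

62

Fixed-length: 3 bits × 81 symbols = 243 bits.
Huffman merges:
merge a(5) and e(14): 19
merge c(17) and d(18): 35
merge 19 and b(27): 46
merge 35 and 46: 81
Huffman total = 19 + 35 + 46 + 81 = 181 bits.
Saving = 243 − 181 = 62 bits.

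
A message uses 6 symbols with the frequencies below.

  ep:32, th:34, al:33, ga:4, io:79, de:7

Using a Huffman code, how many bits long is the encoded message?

Build the Huffman tree bottom-up:
ga(4) + de(7) → 11
11 + ep(32) → 43
al(33) + th(34) → 67
43 + 67 → 110
io(79) + 110 → 189
The encoded length is the sum of every internal node's weight: 11 + 43 + 67 + 110 + 189 = 420 bits.

420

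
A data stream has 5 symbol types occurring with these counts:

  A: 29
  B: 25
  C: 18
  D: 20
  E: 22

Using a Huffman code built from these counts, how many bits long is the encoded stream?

Greedily combine the two least-frequent nodes:
C(18) + D(20) → 38
E(22) + B(25) → 47
A(29) + 38 → 67
47 + 67 → 114
The encoded length is the sum of every internal node's weight: 38 + 47 + 67 + 114 = 266 bits.

266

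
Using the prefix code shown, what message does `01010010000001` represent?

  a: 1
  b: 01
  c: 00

bbcaccca

Read left to right; each codeword is recognised as soon as it completes (prefix code):
  01→b | 01→b | 00→c | 1→a | 00→c | 00→c | 00→c | 1→a
Decoded message: bbcaccca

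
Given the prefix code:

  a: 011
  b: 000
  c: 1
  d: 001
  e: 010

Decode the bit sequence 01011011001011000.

eccadab

Read left to right; each codeword is recognised as soon as it completes (prefix code):
  010→e | 1→c | 1→c | 011→a | 001→d | 011→a | 000→b
Decoded message: eccadab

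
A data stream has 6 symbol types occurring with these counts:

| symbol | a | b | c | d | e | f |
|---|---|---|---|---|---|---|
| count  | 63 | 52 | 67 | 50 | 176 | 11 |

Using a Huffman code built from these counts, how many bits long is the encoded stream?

Greedily combine the two least-frequent nodes:
combine f(11), d(50) → 61
combine b(52), 61 → 113
combine a(63), c(67) → 130
combine 113, 130 → 243
combine e(176), 243 → 419
The encoded length is the sum of every internal node's weight: 61 + 113 + 130 + 243 + 419 = 966 bits.

966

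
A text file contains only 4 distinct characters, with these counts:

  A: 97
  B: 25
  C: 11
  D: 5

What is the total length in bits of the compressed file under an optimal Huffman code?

Merge the two smallest weights repeatedly:
merge D(5) and C(11): 16
merge 16 and B(25): 41
merge 41 and A(97): 138
Total encoded bits = sum of merged weights = 16 + 41 + 138 = 195.

195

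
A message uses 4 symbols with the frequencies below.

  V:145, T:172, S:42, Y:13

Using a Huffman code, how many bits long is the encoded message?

627

Merge the two smallest weights repeatedly:
Y(13) + S(42) → 55
55 + V(145) → 200
T(172) + 200 → 372
Total encoded bits = sum of merged weights = 55 + 200 + 372 = 627.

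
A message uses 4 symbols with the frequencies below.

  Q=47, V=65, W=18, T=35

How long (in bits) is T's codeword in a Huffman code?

Build the tree from the bottom:
merge W(18) and T(35): 53
merge Q(47) and 53: 100
merge V(65) and 100: 165
T sits 3 levels below the root, so its codeword is 3 bits.

3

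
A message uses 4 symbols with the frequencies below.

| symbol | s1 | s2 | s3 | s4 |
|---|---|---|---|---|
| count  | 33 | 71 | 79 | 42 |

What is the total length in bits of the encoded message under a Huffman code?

446

Build the Huffman tree bottom-up:
combine s1(33), s4(42) → 75
combine s2(71), 75 → 146
combine s3(79), 146 → 225
Total encoded bits = sum of merged weights = 75 + 146 + 225 = 446.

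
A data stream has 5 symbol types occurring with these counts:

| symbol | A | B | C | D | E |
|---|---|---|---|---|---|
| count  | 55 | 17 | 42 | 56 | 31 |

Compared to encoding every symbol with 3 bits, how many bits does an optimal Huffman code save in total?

153

Fixed-length: 3 bits × 201 symbols = 603 bits.
Huffman merges:
combine B(17), E(31) → 48
combine C(42), 48 → 90
combine A(55), D(56) → 111
combine 90, 111 → 201
Huffman total = 48 + 90 + 111 + 201 = 450 bits.
Saving = 603 − 450 = 153 bits.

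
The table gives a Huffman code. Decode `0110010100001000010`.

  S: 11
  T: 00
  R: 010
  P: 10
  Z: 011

ZTPPTRTR

Read left to right; each codeword is recognised as soon as it completes (prefix code):
  011→Z | 00→T | 10→P | 10→P | 00→T | 010→R | 00→T | 010→R
Decoded message: ZTPPTRTR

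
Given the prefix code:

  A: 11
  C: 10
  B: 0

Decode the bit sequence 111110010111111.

Read left to right; each codeword is recognised as soon as it completes (prefix code):
  11→A | 11→A | 10→C | 0→B | 10→C | 11→A | 11→A | 11→A
Decoded message: AACBCAAA

AACBCAAA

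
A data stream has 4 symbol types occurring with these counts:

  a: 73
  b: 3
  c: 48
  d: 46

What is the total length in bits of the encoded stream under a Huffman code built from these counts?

Merge the two smallest weights repeatedly:
merge b(3) and d(46): 49
merge c(48) and 49: 97
merge a(73) and 97: 170
Each symbol's bit-cost is frequency × depth; summing gives 316 bits (equivalently 49 + 97 + 170).

316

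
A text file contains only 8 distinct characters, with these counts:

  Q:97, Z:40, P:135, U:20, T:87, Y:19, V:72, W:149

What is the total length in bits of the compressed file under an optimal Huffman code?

Build the Huffman tree bottom-up:
combine Y(19), U(20) → 39
combine 39, Z(40) → 79
combine V(72), 79 → 151
combine T(87), Q(97) → 184
combine P(135), W(149) → 284
combine 151, 184 → 335
combine 284, 335 → 619
The encoded length is the sum of every internal node's weight: 39 + 79 + 151 + 184 + 284 + 335 + 619 = 1691 bits.

1691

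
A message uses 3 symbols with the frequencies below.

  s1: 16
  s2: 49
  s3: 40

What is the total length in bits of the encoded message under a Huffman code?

161

Build the Huffman tree bottom-up:
s1(16) + s3(40) → 56
s2(49) + 56 → 105
The encoded length is the sum of every internal node's weight: 56 + 105 = 161 bits.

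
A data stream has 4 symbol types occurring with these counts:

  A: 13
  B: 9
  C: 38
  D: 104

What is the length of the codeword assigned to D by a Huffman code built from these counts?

1

Build the tree from the bottom:
combine B(9), A(13) → 22
combine 22, C(38) → 60
combine 60, D(104) → 164
D is merged only at the final step, so code length = 1.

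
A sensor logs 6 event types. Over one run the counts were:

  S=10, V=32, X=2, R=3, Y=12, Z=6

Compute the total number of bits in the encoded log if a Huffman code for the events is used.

Merge the two smallest weights repeatedly:
combine X(2), R(3) → 5
combine 5, Z(6) → 11
combine S(10), 11 → 21
combine Y(12), 21 → 33
combine V(32), 33 → 65
Total encoded bits = sum of merged weights = 5 + 11 + 21 + 33 + 65 = 135.

135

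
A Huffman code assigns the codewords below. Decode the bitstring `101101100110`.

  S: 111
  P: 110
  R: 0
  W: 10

WPPRP

Read left to right; each codeword is recognised as soon as it completes (prefix code):
  10→W | 110→P | 110→P | 0→R | 110→P
Decoded message: WPPRP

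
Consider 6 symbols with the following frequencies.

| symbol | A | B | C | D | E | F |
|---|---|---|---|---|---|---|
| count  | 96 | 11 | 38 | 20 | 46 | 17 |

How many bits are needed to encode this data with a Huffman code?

520

Build the Huffman tree bottom-up:
merge B(11) and F(17): 28
merge D(20) and 28: 48
merge C(38) and E(46): 84
merge 48 and 84: 132
merge A(96) and 132: 228
The encoded length is the sum of every internal node's weight: 28 + 48 + 84 + 132 + 228 = 520 bits.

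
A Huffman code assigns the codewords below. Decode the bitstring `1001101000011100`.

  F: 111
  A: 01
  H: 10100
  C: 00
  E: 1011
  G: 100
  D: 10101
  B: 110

Read left to right; each codeword is recognised as soon as it completes (prefix code):
  100→G | 110→B | 100→G | 00→C | 111→F | 00→C
Decoded message: GBGCFC

GBGCFC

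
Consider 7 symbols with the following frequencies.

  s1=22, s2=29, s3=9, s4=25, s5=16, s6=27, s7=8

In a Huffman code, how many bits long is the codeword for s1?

3

Huffman merges, smallest pair first:
s7(8) + s3(9) → 17
s5(16) + 17 → 33
s1(22) + s4(25) → 47
s6(27) + s2(29) → 56
33 + 47 → 80
56 + 80 → 136
s1 sits 3 levels below the root, so its codeword is 3 bits.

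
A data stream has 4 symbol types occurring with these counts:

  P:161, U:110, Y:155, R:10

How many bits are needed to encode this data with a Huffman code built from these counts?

831

Build the Huffman tree bottom-up:
R(10) + U(110) → 120
120 + Y(155) → 275
P(161) + 275 → 436
The encoded length is the sum of every internal node's weight: 120 + 275 + 436 = 831 bits.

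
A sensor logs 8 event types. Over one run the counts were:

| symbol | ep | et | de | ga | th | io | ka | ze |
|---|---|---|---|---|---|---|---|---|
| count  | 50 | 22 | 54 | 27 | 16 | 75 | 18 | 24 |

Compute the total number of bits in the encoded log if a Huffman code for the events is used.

Build the Huffman tree bottom-up:
merge th(16) and ka(18): 34
merge et(22) and ze(24): 46
merge ga(27) and 34: 61
merge 46 and ep(50): 96
merge de(54) and 61: 115
merge io(75) and 96: 171
merge 115 and 171: 286
The encoded length is the sum of every internal node's weight: 34 + 46 + 61 + 96 + 115 + 171 + 286 = 809 bits.

809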